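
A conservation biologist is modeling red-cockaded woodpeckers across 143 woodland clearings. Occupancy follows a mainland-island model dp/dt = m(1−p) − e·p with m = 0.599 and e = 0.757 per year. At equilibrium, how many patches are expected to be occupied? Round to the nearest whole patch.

63

p* = m/(m+e) = 0.599/1.3560 = 0.4417.
Expected occupied patches = N × p* = 143 × 0.4417 = 63.17 ≈ 63.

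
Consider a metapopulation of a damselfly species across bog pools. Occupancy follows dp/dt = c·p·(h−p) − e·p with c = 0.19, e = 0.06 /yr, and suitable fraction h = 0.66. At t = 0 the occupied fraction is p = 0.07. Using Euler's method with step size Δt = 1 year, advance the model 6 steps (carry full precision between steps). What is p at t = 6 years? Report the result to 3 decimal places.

0.094

Update rule: p ← p + [c·p·(h−p) − e·p]·Δt with Δt = 1.
t = 1: p = 0.07000 + (+0.00365) = 0.07365
t = 2: p = 0.07365 + (+0.00379) = 0.07743
t = 3: p = 0.07743 + (+0.00392) = 0.08136
t = 4: p = 0.08136 + (+0.00406) = 0.08542
t = 5: p = 0.08542 + (+0.00420) = 0.08962
t = 6: p = 0.08962 + (+0.00434) = 0.09396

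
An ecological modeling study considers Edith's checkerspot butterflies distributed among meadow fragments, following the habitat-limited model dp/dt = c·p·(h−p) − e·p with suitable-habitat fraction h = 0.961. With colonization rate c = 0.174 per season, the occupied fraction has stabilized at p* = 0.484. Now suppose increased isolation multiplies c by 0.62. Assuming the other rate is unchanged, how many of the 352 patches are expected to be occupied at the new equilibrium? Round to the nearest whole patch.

67

Balance c(h−p*) = e gives e = 0.174×(0.961 − 0.48400) = 0.08300.
New p* = 0.961 − e/c = 0.961 − 0.08300/0.10788 = 0.19163.
Expected occupied = 352 × 0.19163 = 67.45 ≈ 67.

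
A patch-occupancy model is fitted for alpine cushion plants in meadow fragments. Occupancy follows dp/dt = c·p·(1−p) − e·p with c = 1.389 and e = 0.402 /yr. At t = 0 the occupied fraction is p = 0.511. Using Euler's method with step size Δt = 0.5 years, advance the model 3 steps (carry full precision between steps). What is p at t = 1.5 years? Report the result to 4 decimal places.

Update rule: p ← p + [c·p·(1−p) − e·p]·Δt with Δt = 0.5.
p: 0.51100 → 0.58183  (Δp = +0.07083)
p: 0.58183 → 0.63386  (Δp = +0.05203)
p: 0.63386 → 0.66763  (Δp = +0.03378)

0.6676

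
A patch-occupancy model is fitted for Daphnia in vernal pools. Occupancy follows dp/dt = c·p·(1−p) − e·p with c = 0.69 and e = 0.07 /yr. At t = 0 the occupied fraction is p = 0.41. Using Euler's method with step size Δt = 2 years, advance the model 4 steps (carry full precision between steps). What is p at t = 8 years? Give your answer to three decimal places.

0.898

Update rule: p ← p + [c·p·(1−p) − e·p]·Δt with Δt = 2.
  1  |  dp/dt·Δt = +0.276422  |  p_1 = 0.686422
  2  |  dp/dt·Δt = +0.200942  |  p_2 = 0.887364
  3  |  dp/dt·Δt = +0.013699  |  p_3 = 0.901063
  4  |  dp/dt·Δt = -0.003124  |  p_4 = 0.897939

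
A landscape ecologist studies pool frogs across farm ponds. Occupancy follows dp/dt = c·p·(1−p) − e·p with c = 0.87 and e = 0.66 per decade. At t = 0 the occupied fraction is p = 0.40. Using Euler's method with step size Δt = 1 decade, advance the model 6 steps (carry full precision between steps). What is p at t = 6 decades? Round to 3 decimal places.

0.264

Update rule: p ← p + [c·p·(1−p) − e·p]·Δt with Δt = 1.
step 1: Δp = -0.05520, p = 0.34480
step 2: Δp = -0.03102, p = 0.31378
step 3: Δp = -0.01976, p = 0.29401
step 4: Δp = -0.01346, p = 0.28055
step 5: Δp = -0.00956, p = 0.27099
step 6: Δp = -0.00698, p = 0.26401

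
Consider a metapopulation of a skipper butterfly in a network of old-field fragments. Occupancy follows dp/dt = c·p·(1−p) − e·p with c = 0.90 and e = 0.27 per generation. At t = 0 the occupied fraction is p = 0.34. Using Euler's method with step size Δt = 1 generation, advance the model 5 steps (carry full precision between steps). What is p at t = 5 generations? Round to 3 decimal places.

0.687

Update rule: p ← p + [c·p·(1−p) − e·p]·Δt with Δt = 1.
t = 1: p = 0.34000 + (+0.11016) = 0.45016
t = 2: p = 0.45016 + (+0.10122) = 0.55138
t = 3: p = 0.55138 + (+0.07375) = 0.62513
t = 4: p = 0.62513 + (+0.04212) = 0.66725
t = 5: p = 0.66725 + (+0.01966) = 0.68692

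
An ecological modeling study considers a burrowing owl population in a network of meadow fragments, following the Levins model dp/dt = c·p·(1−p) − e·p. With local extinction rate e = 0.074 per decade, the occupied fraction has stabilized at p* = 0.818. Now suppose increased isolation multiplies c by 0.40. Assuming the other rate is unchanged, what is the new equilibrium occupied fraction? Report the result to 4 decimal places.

0.5450

Balance c(1−p*) = e gives c = e/(1 − 0.81800) = 0.074/0.18200 = 0.40659.
New p* = 1 − e/c = 1 − 0.07400/0.16264 = 0.54501.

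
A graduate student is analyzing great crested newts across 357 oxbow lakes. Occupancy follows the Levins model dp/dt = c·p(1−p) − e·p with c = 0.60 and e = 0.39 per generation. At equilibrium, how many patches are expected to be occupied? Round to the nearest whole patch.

125

p* = 1 − e/c = 1 − 0.39/0.60 = 0.3500.
Expected occupied patches = N × p* = 357 × 0.3500 = 124.95 ≈ 125.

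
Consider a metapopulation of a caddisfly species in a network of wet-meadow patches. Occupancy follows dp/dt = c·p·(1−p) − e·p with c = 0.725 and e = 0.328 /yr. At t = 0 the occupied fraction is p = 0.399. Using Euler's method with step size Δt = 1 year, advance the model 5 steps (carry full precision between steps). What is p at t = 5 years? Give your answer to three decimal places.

Update rule: p ← p + [c·p·(1−p) − e·p]·Δt with Δt = 1.
step 1: Δp = +0.04298, p = 0.44198
step 2: Δp = +0.03384, p = 0.47582
step 3: Δp = +0.02476, p = 0.50058
step 4: Δp = +0.01706, p = 0.51764
step 5: Δp = +0.01124, p = 0.52888

0.529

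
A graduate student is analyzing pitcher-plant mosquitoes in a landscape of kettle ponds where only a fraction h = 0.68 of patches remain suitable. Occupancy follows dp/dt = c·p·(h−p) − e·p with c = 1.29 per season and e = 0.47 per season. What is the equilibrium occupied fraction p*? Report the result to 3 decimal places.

Setting dp/dt = 0 and dividing by p* gives c·(h−p*) = e.
So p* = h − e/c = 0.68 − 0.47/1.29 = 0.68 − 0.3643 = 0.3157.

0.316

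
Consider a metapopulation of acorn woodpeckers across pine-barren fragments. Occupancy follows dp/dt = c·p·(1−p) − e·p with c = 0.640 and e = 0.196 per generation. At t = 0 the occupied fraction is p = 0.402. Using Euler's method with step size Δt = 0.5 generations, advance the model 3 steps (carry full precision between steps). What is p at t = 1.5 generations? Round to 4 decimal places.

0.5085

Update rule: p ← p + [c·p·(1−p) − e·p]·Δt with Δt = 0.5.
p: 0.40200 → 0.43953  (Δp = +0.03753)
p: 0.43953 → 0.47529  (Δp = +0.03576)
p: 0.47529 → 0.50851  (Δp = +0.03323)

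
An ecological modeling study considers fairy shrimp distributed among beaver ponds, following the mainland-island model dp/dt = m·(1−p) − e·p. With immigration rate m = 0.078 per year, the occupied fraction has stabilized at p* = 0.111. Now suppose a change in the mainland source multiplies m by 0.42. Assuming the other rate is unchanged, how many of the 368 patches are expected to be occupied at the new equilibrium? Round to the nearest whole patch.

Balance m(1−p*) = e·p* gives e = m(1−p*)/p* = 0.078×0.88900/0.11100 = 0.62470.
New p* = m/(m+e) = 0.03276/(0.03276+0.62470) = 0.04983.
Expected occupied = 368 × 0.04983 = 18.34 ≈ 18.

18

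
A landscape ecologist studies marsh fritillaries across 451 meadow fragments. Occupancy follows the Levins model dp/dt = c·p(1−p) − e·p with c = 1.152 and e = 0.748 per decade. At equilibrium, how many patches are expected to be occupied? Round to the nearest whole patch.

p* = 1 − e/c = 1 − 0.748/1.152 = 0.3507.
Expected occupied patches = N × p* = 451 × 0.3507 = 158.16 ≈ 158.

158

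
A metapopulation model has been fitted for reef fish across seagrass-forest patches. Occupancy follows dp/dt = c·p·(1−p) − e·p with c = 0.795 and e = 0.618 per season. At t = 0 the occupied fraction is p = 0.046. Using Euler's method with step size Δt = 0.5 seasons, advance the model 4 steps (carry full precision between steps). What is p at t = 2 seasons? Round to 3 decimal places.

0.060

Update rule: p ← p + [c·p·(1−p) − e·p]·Δt with Δt = 0.5.
  1  |  dp/dt·Δt = +0.003230  |  p_1 = 0.049230
  2  |  dp/dt·Δt = +0.003393  |  p_2 = 0.052623
  3  |  dp/dt·Δt = +0.003556  |  p_3 = 0.056180
  4  |  dp/dt·Δt = +0.003717  |  p_4 = 0.059897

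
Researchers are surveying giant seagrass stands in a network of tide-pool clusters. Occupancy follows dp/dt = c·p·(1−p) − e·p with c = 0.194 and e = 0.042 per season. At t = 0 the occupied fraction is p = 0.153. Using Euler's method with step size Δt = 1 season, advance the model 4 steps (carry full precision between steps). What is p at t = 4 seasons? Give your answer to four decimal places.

Update rule: p ← p + [c·p·(1−p) − e·p]·Δt with Δt = 1.
step 1: Δp = +0.01871, p = 0.17171
step 2: Δp = +0.02038, p = 0.19210
step 3: Δp = +0.02204, p = 0.21413
step 4: Δp = +0.02365, p = 0.23779

0.2378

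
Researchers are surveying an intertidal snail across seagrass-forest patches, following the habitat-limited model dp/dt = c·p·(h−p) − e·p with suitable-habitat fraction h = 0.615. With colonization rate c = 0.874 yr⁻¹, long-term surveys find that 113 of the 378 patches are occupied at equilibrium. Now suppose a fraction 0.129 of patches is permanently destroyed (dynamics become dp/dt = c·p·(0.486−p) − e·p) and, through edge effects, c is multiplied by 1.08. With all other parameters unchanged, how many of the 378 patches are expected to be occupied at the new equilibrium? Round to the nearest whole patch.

Observed p* = 113/378 = 0.29894.
Balance c(h−p*) = e gives e = 0.874×(0.615 − 0.29894) = 0.27624.
New p* = 0.486 − e/c = 0.486 − 0.27624/0.94392 = 0.19335.
Expected occupied = 378 × 0.19335 = 73.09 ≈ 73.

73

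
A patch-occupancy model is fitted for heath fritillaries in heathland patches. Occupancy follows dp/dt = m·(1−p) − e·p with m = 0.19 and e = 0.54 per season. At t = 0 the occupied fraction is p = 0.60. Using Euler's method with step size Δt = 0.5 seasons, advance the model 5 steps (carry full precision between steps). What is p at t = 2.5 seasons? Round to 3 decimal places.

0.295

Update rule: p ← p + [m·(1−p) − e·p]·Δt with Δt = 0.5.
  1  |  dp/dt·Δt = -0.124000  |  p_1 = 0.476000
  2  |  dp/dt·Δt = -0.078740  |  p_2 = 0.397260
  3  |  dp/dt·Δt = -0.050000  |  p_3 = 0.347260
  4  |  dp/dt·Δt = -0.031750  |  p_4 = 0.315510
  5  |  dp/dt·Δt = -0.020161  |  p_5 = 0.295349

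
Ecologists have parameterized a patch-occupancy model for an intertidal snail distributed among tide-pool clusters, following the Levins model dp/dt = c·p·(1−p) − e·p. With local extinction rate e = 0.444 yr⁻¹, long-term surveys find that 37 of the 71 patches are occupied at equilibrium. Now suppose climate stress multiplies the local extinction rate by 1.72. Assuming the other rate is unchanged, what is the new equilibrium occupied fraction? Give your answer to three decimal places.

0.176

Observed p* = 37/71 = 0.52113.
Balance c(1−p*) = e gives c = e/(1 − 0.52113) = 0.444/0.47887 = 0.92718.
New p* = 1 − e/c = 1 − 0.76368/0.92718 = 0.17634.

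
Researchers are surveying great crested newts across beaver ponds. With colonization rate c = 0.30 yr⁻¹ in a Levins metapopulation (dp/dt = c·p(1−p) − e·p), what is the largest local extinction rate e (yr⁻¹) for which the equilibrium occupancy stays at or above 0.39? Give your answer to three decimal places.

1 − e/c ≥ 0.39 ⇒ e ≤ c(1 − 0.39) = 0.30 × 0.6100.
e_max = 0.1830.

0.183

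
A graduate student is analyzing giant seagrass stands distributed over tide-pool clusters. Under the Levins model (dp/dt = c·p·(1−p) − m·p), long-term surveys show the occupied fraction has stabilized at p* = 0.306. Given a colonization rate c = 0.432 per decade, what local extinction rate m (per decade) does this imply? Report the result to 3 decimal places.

At equilibrium c(1−p*) = m.
m = 0.432 × (1 − 0.306) = 0.432 × 0.6940 = 0.2998.

0.300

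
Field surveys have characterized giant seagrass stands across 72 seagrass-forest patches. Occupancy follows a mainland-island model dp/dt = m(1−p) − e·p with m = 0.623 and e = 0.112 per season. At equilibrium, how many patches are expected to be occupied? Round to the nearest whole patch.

p* = m/(m+e) = 0.623/0.7350 = 0.8476.
Expected occupied patches = N × p* = 72 × 0.8476 = 61.03 ≈ 61.

61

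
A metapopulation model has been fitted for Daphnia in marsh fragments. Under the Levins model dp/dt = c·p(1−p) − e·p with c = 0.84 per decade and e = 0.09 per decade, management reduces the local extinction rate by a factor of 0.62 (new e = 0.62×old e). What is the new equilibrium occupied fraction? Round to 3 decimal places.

0.934

Before: p* = 1 − 0.09/0.84 = 0.8929.
After the change, c = 0.84, e = 0.0558, so p* = 1 − 0.0558/0.84 = 0.9336.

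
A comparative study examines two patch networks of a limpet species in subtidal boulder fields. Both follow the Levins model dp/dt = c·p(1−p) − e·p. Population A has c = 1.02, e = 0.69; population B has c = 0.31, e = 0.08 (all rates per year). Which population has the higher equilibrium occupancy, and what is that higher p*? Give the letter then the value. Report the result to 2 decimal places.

B, 0.74

A: p*_A = 1 − 0.69/1.02 = 0.3235.
B: p*_B = 1 − 0.08/0.31 = 0.7419.
B is higher at 0.7419.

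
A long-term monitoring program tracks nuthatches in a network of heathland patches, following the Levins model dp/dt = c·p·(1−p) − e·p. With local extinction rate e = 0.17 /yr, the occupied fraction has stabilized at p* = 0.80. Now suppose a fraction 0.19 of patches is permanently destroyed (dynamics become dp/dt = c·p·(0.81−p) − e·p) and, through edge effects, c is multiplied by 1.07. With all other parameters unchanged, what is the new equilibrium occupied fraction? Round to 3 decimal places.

0.623

Balance c(1−p*) = e gives c = e/(1 − 0.80000) = 0.17/0.20000 = 0.85000.
New p* = 0.81 − e/c = 0.81 − 0.17000/0.90950 = 0.62308.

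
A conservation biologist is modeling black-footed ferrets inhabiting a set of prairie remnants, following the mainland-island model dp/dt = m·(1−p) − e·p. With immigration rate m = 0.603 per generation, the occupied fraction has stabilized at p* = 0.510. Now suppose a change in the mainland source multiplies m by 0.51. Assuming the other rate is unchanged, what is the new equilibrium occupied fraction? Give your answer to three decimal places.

Balance m(1−p*) = e·p* gives e = m(1−p*)/p* = 0.603×0.49000/0.51000 = 0.57935.
New p* = m/(m+e) = 0.30753/(0.30753+0.57935) = 0.34675.

0.347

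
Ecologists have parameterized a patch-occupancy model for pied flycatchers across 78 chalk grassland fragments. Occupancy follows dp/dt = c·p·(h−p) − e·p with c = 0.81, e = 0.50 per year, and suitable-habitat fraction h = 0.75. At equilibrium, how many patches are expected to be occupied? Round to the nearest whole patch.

p* = h − e/c = 0.75 − 0.6173 = 0.1327.
Expected occupied patches = N × p* = 78 × 0.1327 = 10.35 ≈ 10.

10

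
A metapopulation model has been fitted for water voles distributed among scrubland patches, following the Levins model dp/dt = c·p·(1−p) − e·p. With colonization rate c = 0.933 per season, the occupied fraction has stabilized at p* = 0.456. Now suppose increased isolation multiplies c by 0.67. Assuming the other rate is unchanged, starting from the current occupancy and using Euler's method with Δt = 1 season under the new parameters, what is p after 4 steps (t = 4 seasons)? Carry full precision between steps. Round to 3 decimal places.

Balance c(1−p*) = e gives e = 0.933×(1 − 0.45600) = 0.50755.
Starting from p₀ = 0.45600; update p ← p + (dp/dt)·Δt with the new parameters.
  1  |  dp/dt·Δt = -0.076376  |  p_1 = 0.379624
  2  |  dp/dt·Δt = -0.045459  |  p_2 = 0.334164
  3  |  dp/dt·Δt = -0.030520  |  p_3 = 0.303645
  4  |  dp/dt·Δt = -0.021939  |  p_4 = 0.281705

0.282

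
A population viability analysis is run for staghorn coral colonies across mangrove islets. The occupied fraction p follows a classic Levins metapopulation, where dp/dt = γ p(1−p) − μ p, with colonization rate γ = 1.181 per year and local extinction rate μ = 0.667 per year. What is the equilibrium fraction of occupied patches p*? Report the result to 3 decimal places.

0.435

At equilibrium, colonization balances extinction: γ·p*·(1−p*) = μ·p*.
So p* = 1 − μ/γ = 1 − 0.667/1.181 = 1 − 0.5648 = 0.4352.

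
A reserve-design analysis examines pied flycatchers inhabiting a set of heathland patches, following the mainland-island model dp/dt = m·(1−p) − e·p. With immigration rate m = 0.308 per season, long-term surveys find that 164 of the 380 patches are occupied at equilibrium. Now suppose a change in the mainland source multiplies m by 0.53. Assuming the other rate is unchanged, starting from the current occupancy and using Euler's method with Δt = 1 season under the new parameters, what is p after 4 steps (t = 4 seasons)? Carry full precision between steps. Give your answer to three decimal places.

Observed p* = 164/380 = 0.43158.
Balance m(1−p*) = e·p* gives e = m(1−p*)/p* = 0.308×0.56842/0.43158 = 0.40566.
Starting from p₀ = 0.43158; update p ← p + (dp/dt)·Δt with the new parameters.
p: 0.43158 → 0.34929  (Δp = -0.08228)
p: 0.34929 → 0.31382  (Δp = -0.03547)
p: 0.31382 → 0.29853  (Δp = -0.01529)
p: 0.29853 → 0.29194  (Δp = -0.00659)

0.292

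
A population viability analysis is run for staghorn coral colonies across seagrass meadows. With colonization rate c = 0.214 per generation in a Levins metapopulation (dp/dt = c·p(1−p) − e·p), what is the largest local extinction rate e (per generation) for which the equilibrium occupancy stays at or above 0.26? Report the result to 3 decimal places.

0.158

1 − e/c ≥ 0.26 ⇒ e ≤ c(1 − 0.26) = 0.214 × 0.7400.
e_max = 0.1584.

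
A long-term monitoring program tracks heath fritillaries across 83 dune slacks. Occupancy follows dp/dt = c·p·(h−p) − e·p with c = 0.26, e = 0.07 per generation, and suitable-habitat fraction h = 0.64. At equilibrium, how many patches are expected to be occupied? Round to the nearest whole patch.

p* = h − e/c = 0.64 − 0.2692 = 0.3708.
Expected occupied patches = N × p* = 83 × 0.3708 = 30.77 ≈ 31.

31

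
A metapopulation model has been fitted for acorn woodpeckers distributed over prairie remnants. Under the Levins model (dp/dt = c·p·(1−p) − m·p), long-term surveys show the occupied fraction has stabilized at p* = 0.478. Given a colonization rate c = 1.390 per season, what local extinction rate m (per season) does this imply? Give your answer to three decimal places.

At equilibrium c(1−p*) = m.
m = 1.390 × (1 − 0.478) = 1.390 × 0.5220 = 0.7256.

0.726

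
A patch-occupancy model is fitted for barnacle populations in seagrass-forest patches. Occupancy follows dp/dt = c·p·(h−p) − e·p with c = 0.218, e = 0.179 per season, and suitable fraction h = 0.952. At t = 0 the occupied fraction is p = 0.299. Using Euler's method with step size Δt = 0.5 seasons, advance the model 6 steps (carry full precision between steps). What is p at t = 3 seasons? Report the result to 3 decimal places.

0.270

Update rule: p ← p + [c·p·(h−p) − e·p]·Δt with Δt = 0.5.
  1  |  dp/dt·Δt = -0.005479  |  p_1 = 0.293521
  2  |  dp/dt·Δt = -0.005203  |  p_2 = 0.288319
  3  |  dp/dt·Δt = -0.004947  |  p_3 = 0.283371
  4  |  dp/dt·Δt = -0.004709  |  p_4 = 0.278662
  5  |  dp/dt·Δt = -0.004488  |  p_5 = 0.274174
  6  |  dp/dt·Δt = -0.004282  |  p_6 = 0.269892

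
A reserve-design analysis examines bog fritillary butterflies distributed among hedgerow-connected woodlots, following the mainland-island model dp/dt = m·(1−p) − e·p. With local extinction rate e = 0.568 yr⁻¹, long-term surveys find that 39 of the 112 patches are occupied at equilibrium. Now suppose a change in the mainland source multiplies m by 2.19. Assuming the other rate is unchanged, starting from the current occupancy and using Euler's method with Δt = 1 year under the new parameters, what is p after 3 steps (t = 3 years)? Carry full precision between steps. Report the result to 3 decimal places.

0.542

Observed p* = 39/112 = 0.34821.
Balance m(1−p*) = e·p* gives m = e·p*/(1−p*) = 0.568×0.34821/0.65179 = 0.30345.
Starting from p₀ = 0.34821; update p ← p + (dp/dt)·Δt with the new parameters.
t = 1: p = 0.34821 + (+0.23536) = 0.58358
t = 2: p = 0.58358 + (-0.05474) = 0.52884
t = 3: p = 0.52884 + (+0.01273) = 0.54157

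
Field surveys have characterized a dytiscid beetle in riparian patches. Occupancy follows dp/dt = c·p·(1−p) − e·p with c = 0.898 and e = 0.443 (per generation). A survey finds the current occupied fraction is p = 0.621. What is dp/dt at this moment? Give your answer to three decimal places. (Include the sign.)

Colonization term: c·p·(1−p) = 0.898×0.621×0.3790 = 0.21135.
Extinction term: e·p = 0.27510.
dp/dt = 0.21135 − 0.27510 = -0.06375.

-0.064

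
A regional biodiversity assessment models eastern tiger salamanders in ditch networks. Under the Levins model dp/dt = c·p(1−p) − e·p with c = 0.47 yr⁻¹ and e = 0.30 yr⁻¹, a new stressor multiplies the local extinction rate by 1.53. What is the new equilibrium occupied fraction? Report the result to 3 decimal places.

0.023

Before: p* = 1 − 0.30/0.47 = 0.3617.
After the change, c = 0.47, e = 0.459, so p* = 1 − 0.459/0.47 = 0.0234.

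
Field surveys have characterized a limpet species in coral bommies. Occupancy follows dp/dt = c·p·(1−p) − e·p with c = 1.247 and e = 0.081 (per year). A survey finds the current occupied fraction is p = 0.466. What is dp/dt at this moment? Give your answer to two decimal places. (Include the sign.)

Colonization term: c·p·(1−p) = 1.247×0.466×0.5340 = 0.31031.
Extinction term: e·p = 0.03775.
dp/dt = 0.31031 − 0.03775 = 0.27256.

0.27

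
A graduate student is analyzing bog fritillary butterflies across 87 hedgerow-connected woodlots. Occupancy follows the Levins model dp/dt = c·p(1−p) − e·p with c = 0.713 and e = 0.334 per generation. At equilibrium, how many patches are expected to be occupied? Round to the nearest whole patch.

46

p* = 1 − e/c = 1 − 0.334/0.713 = 0.5316.
Expected occupied patches = N × p* = 87 × 0.5316 = 46.25 ≈ 46.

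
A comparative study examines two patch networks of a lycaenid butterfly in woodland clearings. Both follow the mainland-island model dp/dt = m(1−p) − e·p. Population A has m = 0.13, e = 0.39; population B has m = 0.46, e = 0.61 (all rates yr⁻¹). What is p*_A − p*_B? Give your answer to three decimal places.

A: p*_A = m/(m+e) = 0.13/0.5200 = 0.2500.
B: p*_B = 0.46/1.0700 = 0.4299.
p*_A − p*_B = 0.2500 − 0.4299 = -0.1799.

-0.180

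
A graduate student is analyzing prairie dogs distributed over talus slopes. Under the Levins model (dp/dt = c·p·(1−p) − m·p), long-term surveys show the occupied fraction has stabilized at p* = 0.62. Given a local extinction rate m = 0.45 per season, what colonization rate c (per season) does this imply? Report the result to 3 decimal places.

At equilibrium c(1−p*) = m, so c = m/(1−p*).
c = 0.45/(1 − 0.62) = 0.45/0.3800 = 1.1842.

1.184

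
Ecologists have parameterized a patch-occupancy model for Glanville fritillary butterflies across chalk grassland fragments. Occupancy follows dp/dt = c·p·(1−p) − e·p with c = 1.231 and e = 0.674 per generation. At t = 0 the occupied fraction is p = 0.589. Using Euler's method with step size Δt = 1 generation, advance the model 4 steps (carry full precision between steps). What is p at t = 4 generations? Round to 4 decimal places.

Update rule: p ← p + [c·p·(1−p) − e·p]·Δt with Δt = 1.
p: 0.58900 → 0.49001  (Δp = -0.09899)
p: 0.49001 → 0.46737  (Δp = -0.02264)
p: 0.46737 → 0.45880  (Δp = -0.00857)
p: 0.45880 → 0.45523  (Δp = -0.00357)

0.4552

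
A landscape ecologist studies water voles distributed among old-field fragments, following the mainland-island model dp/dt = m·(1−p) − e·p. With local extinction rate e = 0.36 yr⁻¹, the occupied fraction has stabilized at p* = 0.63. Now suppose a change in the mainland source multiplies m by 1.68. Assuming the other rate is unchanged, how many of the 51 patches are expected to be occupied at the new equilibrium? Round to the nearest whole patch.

Balance m(1−p*) = e·p* gives m = e·p*/(1−p*) = 0.36×0.63000/0.37000 = 0.61297.
New p* = m/(m+e) = 1.02979/(1.02979+0.36000) = 0.74097.
Expected occupied = 51 × 0.74097 = 37.79 ≈ 38.

38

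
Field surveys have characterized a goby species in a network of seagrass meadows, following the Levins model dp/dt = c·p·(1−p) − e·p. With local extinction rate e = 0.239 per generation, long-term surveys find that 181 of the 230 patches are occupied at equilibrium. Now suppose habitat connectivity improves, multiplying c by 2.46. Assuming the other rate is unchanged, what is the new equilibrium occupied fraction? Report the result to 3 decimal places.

Observed p* = 181/230 = 0.78696.
Balance c(1−p*) = e gives c = e/(1 − 0.78696) = 0.239/0.21304 = 1.12186.
New p* = 1 − e/c = 1 − 0.23900/2.75978 = 0.91340.

0.913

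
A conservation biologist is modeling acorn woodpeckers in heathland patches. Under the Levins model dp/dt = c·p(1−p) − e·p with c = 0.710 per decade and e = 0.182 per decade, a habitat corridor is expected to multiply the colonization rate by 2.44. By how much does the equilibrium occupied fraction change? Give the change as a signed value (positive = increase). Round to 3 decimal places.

0.151

Before: p* = 1 − 0.182/0.710 = 0.7437.
After the change, c = 1.7324, e = 0.182, so p* = 1 − 0.182/1.7324 = 0.8949.
Δp* = 0.8949 − 0.7437 = +0.1513.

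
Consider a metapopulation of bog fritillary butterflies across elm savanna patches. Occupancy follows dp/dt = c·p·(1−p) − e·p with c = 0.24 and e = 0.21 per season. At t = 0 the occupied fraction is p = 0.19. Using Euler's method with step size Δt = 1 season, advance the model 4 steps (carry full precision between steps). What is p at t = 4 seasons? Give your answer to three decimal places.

0.179

Update rule: p ← p + [c·p·(1−p) − e·p]·Δt with Δt = 1.
step 1: Δp = -0.00296, p = 0.18704
step 2: Δp = -0.00278, p = 0.18425
step 3: Δp = -0.00262, p = 0.18163
step 4: Δp = -0.00247, p = 0.17916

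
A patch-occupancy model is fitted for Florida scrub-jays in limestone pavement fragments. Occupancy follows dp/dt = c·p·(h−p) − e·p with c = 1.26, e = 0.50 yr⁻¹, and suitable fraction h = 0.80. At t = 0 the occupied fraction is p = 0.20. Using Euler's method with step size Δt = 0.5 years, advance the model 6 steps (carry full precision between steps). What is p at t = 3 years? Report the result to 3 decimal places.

Update rule: p ← p + [c·p·(h−p) − e·p]·Δt with Δt = 0.5.
  1  |  dp/dt·Δt = +0.025600  |  p_1 = 0.225600
  2  |  dp/dt·Δt = +0.025238  |  p_2 = 0.250838
  3  |  dp/dt·Δt = +0.024073  |  p_3 = 0.274912
  4  |  dp/dt·Δt = +0.022214  |  p_4 = 0.297126
  5  |  dp/dt·Δt = +0.019851  |  p_5 = 0.316977
  6  |  dp/dt·Δt = +0.017213  |  p_6 = 0.334191

0.334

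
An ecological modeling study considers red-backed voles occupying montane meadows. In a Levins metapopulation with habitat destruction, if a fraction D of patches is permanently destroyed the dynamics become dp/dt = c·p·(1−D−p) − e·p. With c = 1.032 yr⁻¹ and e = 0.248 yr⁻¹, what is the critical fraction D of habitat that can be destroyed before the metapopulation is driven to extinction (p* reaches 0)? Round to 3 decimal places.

The nontrivial equilibrium is p* = (1−D) − e/c; extinction occurs when this hits zero.
So D_crit = 1 − e/c = 1 − 0.248/1.032 = 1 − 0.2403 = 0.7597.
Note this equals the original equilibrium occupancy — the Levins extinction-debt result.

0.760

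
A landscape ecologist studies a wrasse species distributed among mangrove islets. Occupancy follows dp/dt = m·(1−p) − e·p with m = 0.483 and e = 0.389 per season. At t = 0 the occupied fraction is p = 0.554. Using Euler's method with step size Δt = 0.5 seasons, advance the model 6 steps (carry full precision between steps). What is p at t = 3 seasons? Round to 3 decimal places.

0.554

Update rule: p ← p + [m·(1−p) − e·p]·Δt with Δt = 0.5.
t = 0.5: p = 0.55400 + (-0.00004) = 0.55396
t = 1: p = 0.55396 + (-0.00002) = 0.55393
t = 1.5: p = 0.55393 + (-0.00001) = 0.55392
t = 2: p = 0.55392 + (-0.00001) = 0.55391
t = 2.5: p = 0.55391 + (-0.00000) = 0.55390
t = 3: p = 0.55390 + (-0.00000) = 0.55390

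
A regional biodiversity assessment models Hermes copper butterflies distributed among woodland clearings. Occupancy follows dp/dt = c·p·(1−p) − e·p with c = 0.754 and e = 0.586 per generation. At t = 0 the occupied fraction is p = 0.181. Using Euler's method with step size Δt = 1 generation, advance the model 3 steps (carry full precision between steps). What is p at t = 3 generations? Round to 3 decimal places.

0.196

Update rule: p ← p + [c·p·(1−p) − e·p]·Δt with Δt = 1.
  1  |  dp/dt·Δt = +0.005706  |  p_1 = 0.186706
  2  |  dp/dt·Δt = +0.005083  |  p_2 = 0.191789
  3  |  dp/dt·Δt = +0.004486  |  p_3 = 0.196275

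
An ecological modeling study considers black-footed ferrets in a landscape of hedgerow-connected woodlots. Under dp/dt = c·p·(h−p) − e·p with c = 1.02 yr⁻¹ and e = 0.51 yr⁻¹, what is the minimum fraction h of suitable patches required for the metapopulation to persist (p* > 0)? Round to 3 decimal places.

0.500

p* = h − e/c is positive only when h > e/c.
h_min = e/c = 0.51/1.02 = 0.5000.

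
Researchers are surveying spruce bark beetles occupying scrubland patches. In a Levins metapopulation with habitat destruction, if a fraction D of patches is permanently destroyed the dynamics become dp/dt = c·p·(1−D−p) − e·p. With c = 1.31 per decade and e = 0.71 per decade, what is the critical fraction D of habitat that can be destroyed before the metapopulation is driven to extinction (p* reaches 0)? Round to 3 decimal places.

The nontrivial equilibrium is p* = (1−D) − e/c; extinction occurs when this hits zero.
So D_crit = 1 − e/c = 1 − 0.71/1.31 = 1 − 0.5420 = 0.4580.
Note this equals the original equilibrium occupancy — the Levins extinction-debt result.

0.458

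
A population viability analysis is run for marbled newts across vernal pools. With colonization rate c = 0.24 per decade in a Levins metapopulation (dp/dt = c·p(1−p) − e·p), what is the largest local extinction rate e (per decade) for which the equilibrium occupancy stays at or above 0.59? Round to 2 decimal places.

1 − e/c ≥ 0.59 ⇒ e ≤ c(1 − 0.59) = 0.24 × 0.4100.
e_max = 0.0984.

0.10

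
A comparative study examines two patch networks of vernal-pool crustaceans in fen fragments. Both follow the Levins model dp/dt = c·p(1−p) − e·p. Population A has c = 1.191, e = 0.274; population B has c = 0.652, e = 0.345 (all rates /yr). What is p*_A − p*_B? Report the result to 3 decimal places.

0.299

A: p*_A = 1 − 0.274/1.191 = 0.7699.
B: p*_B = 1 − 0.345/0.652 = 0.4709.
p*_A − p*_B = 0.7699 − 0.4709 = 0.2991.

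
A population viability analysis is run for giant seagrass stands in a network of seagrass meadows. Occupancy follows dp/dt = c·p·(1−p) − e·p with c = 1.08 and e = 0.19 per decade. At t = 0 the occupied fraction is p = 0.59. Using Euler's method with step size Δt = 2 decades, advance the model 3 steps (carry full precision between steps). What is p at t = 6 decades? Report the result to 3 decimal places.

Update rule: p ← p + [c·p·(1−p) − e·p]·Δt with Δt = 2.
p: 0.59000 → 0.88830  (Δp = +0.29830)
p: 0.88830 → 0.76506  (Δp = -0.12324)
p: 0.76506 → 0.86258  (Δp = +0.09752)

0.863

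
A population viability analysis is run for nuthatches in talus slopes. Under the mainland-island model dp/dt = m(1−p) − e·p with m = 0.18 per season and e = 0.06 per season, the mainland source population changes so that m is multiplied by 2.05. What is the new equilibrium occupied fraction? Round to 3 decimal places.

0.860

Before: p* = 0.18/(0.18+0.06) = 0.7500.
After: m = 0.369, e = 0.06; p* = 0.369/0.4290 = 0.8601.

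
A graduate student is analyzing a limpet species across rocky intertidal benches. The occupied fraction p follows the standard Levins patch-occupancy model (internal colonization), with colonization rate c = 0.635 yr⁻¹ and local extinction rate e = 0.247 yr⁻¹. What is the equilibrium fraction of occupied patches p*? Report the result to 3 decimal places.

0.611

Setting dp/dt = 0 and dividing through by p* gives c·(1−p*) = e.
So p* = 1 − e/c = 1 − 0.247/0.635 = 1 − 0.3890 = 0.6110.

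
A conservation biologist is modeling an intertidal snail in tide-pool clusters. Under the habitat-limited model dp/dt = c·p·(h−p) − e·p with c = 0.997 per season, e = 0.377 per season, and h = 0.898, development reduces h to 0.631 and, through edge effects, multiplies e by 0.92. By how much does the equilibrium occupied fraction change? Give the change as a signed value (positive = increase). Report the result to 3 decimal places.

Before: p* = h − e/c = 0.898 − 0.377/0.997 = 0.898 − 0.3781 = 0.5199.
After: c = 0.997, e = 0.34684, h = 0.631; p* = 0.631 − 0.34684/0.997 = 0.2831.
Δp* = 0.2831 − 0.5199 = -0.2367.

-0.237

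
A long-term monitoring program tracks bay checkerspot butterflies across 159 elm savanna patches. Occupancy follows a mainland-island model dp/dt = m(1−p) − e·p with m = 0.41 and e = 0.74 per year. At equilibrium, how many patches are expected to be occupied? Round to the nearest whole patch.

57

p* = m/(m+e) = 0.41/1.1500 = 0.3565.
Expected occupied patches = N × p* = 159 × 0.3565 = 56.69 ≈ 57.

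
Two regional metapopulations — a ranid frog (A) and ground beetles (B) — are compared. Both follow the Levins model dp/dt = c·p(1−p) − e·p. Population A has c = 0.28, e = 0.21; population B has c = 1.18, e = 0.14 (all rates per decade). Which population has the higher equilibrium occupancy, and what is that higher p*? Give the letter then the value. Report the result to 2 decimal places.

B, 0.88

A: p*_A = 1 − 0.21/0.28 = 0.2500.
B: p*_B = 1 − 0.14/1.18 = 0.8814.
B is higher at 0.8814.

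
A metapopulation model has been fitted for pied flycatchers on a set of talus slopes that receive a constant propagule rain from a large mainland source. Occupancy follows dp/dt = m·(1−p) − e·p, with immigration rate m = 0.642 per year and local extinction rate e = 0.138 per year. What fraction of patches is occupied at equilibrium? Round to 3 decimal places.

0.823

Setting dp/dt = 0: m − m·p* = e·p*, so m = (m+e)·p*.
p* = m/(m+e) = 0.642/(0.642+0.138) = 0.642/0.7800 = 0.8231.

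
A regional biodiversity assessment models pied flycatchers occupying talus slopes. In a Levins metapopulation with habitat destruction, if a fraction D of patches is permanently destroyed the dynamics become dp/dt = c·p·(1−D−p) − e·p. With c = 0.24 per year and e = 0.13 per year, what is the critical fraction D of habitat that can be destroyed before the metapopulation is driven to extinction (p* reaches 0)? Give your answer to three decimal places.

0.458

The nontrivial equilibrium is p* = (1−D) − e/c; extinction occurs when this hits zero.
So D_crit = 1 − e/c = 1 − 0.13/0.24 = 1 − 0.5417 = 0.4583.
Note this equals the original equilibrium occupancy — the Levins extinction-debt result.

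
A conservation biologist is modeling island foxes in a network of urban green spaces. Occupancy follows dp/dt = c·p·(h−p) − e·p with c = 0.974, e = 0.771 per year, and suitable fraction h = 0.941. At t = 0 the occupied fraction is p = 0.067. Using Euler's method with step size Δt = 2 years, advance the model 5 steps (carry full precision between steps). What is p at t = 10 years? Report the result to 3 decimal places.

Update rule: p ← p + [c·p·(h−p) − e·p]·Δt with Δt = 2.
  1  |  dp/dt·Δt = +0.010757  |  p_1 = 0.077757
  2  |  dp/dt·Δt = +0.010855  |  p_2 = 0.088612
  3  |  dp/dt·Δt = +0.010496  |  p_3 = 0.099108
  4  |  dp/dt·Δt = +0.009713  |  p_4 = 0.108821
  5  |  dp/dt·Δt = +0.008606  |  p_5 = 0.117427

0.117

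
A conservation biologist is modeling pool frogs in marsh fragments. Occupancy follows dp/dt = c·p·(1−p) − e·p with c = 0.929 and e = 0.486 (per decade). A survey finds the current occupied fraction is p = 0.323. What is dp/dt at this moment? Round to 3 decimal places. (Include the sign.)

0.046

Colonization term: c·p·(1−p) = 0.929×0.323×0.6770 = 0.20315.
Extinction term: e·p = 0.15698.
dp/dt = 0.20315 − 0.15698 = 0.04617.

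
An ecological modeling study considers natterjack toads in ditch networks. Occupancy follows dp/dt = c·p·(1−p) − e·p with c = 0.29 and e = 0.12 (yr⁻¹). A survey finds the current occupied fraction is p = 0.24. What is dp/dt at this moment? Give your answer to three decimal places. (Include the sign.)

Colonization term: c·p·(1−p) = 0.29×0.24×0.7600 = 0.05290.
Extinction term: e·p = 0.02880.
dp/dt = 0.05290 − 0.02880 = 0.02410.

0.024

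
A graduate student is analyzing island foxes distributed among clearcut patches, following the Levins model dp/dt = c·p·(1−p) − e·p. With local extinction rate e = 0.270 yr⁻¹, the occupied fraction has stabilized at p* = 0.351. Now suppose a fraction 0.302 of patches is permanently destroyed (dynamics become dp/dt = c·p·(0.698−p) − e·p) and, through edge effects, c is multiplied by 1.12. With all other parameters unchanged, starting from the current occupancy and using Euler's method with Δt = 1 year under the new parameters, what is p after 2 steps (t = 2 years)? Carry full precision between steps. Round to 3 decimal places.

0.285

Balance c(1−p*) = e gives c = e/(1 − 0.35100) = 0.270/0.64900 = 0.41602.
Starting from p₀ = 0.35100; update p ← p + (dp/dt)·Δt with the new parameters.
t = 1: p = 0.35100 + (-0.03802) = 0.31298
t = 2: p = 0.31298 + (-0.02836) = 0.28462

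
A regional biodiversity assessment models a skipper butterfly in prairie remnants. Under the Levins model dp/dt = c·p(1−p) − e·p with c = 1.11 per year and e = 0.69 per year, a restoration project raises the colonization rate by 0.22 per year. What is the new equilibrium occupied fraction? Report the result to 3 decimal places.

Before: p* = 1 − 0.69/1.11 = 0.3784.
After the change, c = 1.33, e = 0.69, so p* = 1 − 0.69/1.33 = 0.4812.

0.481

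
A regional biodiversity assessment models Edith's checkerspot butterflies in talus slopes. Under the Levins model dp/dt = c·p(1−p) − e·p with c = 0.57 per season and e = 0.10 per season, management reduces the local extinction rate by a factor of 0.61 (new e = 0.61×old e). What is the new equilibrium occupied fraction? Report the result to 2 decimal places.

Before: p* = 1 − 0.10/0.57 = 0.8246.
After the change, c = 0.57, e = 0.061, so p* = 1 − 0.061/0.57 = 0.8930.

0.89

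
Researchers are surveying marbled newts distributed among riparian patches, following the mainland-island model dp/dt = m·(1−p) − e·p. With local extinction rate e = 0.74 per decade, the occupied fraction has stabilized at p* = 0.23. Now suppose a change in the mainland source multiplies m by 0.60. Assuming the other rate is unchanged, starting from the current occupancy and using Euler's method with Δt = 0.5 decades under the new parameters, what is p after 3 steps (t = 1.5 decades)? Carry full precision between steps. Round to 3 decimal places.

Balance m(1−p*) = e·p* gives m = e·p*/(1−p*) = 0.74×0.23000/0.77000 = 0.22104.
Starting from p₀ = 0.23000; update p ← p + (dp/dt)·Δt with the new parameters.
t = 0.5: p = 0.23000 + (-0.03404) = 0.19596
t = 1: p = 0.19596 + (-0.01919) = 0.17677
t = 1.5: p = 0.17677 + (-0.01082) = 0.16596

0.166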